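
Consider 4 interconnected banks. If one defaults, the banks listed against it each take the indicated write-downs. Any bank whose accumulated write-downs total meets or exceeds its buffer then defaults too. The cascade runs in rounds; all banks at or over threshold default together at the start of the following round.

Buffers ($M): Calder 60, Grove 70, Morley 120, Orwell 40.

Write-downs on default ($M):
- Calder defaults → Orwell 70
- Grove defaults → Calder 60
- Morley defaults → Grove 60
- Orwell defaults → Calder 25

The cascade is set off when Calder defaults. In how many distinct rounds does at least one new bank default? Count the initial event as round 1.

2

Round 1 — Calder defaults (initial).
  Orwell: +70 → 70 ≥ 40
Round 2 — Orwell defaults.
No further defaults.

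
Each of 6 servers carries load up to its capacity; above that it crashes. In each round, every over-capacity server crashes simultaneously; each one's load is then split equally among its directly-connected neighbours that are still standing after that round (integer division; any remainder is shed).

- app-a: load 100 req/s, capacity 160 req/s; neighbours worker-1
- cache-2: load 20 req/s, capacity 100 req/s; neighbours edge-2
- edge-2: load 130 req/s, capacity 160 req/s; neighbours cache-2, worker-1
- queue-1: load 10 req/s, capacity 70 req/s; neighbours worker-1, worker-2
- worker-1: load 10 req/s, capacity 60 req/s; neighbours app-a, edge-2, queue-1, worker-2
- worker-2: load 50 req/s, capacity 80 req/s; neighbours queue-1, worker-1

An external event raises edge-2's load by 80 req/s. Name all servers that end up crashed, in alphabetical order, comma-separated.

cache-2, edge-2, queue-1, worker-1, worker-2

Round 1 — edge-2 at 210 > 160. edge-2 crashes.
  edge-2 sheds 210 req/s to cache-2, worker-1: 105 each.
    cache-2: 20+105 = 125 > 100
    worker-1: 10+105 = 115 > 60
Round 2 — cache-2, worker-1 crash.
  cache-2 sheds 125 req/s: no online neighbours, lost.
  worker-1 sheds 115 req/s to app-a, queue-1, worker-2: 38 each (1 lost).
    app-a: 100+38 = 138 ≤ 160
    queue-1: 10+38 = 48 ≤ 70
    worker-2: 50+38 = 88 > 80
Round 3 — worker-2 crashes.
  worker-2 sheds 88 req/s to queue-1: 88 each.
    queue-1: 48+88 = 136 > 70
Round 4 — queue-1 crashes.
  queue-1 sheds 136 req/s: no online neighbours, lost.
No further crashes.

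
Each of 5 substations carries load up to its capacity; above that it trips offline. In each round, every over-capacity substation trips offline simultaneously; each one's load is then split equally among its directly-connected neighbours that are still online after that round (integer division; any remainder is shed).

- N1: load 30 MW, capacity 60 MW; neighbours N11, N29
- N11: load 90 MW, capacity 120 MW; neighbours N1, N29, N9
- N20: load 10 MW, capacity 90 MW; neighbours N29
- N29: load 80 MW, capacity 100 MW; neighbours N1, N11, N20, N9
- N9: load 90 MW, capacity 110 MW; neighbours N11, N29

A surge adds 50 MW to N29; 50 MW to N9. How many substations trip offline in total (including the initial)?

Round 1 — N29 at 130 > 100; N9 at 140 > 110. N29, N9 trip offline.
  N29 sheds 130 MW to N1, N11, N20: 43 each (1 lost).
    N1: 30+43 = 73 > 60
    N11: 90+43 = 133 > 120
    N20: 10+43 = 53 ≤ 90
  N9 sheds 140 MW to N11: 140 each.
    N11: 133+140 = 273 > 120
Round 2 — N1, N11 trip offline.
  N1 sheds 73 MW: no online neighbours, lost.
  N11 sheds 273 MW: no online neighbours, lost.
No further trips.

4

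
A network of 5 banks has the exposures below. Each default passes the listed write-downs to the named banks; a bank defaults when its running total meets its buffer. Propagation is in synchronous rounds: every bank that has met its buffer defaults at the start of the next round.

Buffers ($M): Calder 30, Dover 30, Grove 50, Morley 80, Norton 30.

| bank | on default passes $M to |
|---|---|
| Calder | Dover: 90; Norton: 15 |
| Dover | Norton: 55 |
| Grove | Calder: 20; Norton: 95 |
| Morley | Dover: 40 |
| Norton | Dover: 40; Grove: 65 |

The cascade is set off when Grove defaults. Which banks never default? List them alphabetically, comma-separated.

Round 1 — Grove defaults (initial).
  Calder: +20 → 20 < 30
  Norton: +95 → 95 ≥ 30
Round 2 — Norton defaults.
  Dover: +40 → 40 ≥ 30
Round 3 — Dover defaults.
No further defaults.

Calder, Morley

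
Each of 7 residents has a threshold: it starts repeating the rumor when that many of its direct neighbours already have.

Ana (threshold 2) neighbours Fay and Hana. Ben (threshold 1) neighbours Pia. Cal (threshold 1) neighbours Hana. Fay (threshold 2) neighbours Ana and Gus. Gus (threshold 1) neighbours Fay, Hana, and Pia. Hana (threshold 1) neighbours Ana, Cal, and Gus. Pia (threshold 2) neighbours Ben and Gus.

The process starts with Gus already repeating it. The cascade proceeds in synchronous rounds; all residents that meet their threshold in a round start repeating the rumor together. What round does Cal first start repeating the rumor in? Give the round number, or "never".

3

Round 1 — Gus starts repeating the rumor (initial).
Round 2 — checking thresholds:
  Fay: 1 of 2 neighbours < 2, below threshold.
  Hana: 1 of 3 neighbours ≥ 1, starts repeating the rumor.
  Pia: 1 of 2 neighbours < 2, below threshold.
Round 3 — checking thresholds:
  Ana: 1 of 2 neighbours < 2, below threshold.
  Cal: 1 of 1 neighbours ≥ 1, starts repeating the rumor.
  Fay: 1 of 2 neighbours < 2, below threshold.
  Pia: 1 of 2 neighbours < 2, below threshold.
Round 4 — no new spreads; cascade stops.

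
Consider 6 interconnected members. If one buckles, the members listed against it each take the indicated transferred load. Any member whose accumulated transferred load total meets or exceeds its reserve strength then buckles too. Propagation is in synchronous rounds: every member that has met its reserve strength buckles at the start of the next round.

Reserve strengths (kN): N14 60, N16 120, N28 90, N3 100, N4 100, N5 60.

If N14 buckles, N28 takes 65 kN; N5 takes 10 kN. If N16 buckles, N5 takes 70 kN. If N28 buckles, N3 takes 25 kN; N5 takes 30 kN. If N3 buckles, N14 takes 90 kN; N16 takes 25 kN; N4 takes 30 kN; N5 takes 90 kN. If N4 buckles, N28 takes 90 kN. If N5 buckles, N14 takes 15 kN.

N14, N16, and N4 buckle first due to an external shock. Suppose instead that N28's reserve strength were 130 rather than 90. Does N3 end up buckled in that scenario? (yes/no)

With N28's reserve strength at 130:
Round 1 — N14, N16, N4 buckle (initial).
  N28: +65+90 → 155 ≥ 130
  N5: +10+70 → 80 ≥ 60
Round 2 — N28, N5 buckle.
  N3: +25 → 25 < 100
No further bucklings.

no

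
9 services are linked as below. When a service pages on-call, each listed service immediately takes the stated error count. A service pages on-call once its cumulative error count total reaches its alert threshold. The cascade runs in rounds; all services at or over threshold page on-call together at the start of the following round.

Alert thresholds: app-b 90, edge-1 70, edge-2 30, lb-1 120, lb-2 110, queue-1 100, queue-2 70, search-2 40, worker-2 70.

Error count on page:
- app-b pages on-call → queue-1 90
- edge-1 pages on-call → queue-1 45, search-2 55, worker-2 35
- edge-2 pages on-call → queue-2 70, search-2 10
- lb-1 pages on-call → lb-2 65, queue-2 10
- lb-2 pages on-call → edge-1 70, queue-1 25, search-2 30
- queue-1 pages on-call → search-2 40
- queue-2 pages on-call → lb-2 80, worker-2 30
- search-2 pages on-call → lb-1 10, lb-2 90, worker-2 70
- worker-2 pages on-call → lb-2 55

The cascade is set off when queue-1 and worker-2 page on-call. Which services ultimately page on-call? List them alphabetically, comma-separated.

Round 1 — queue-1, worker-2 page on-call (initial).
  lb-2: +55 → 55 < 110
  search-2: +40 → 40 ≥ 40
Round 2 — search-2 pages on-call.
  lb-1: +10 → 10 < 120
  lb-2: +90 → 145 ≥ 110
Round 3 — lb-2 pages on-call.
  edge-1: +70 → 70 ≥ 70
Round 4 — edge-1 pages on-call.
No further pages.

edge-1, lb-2, queue-1, search-2, worker-2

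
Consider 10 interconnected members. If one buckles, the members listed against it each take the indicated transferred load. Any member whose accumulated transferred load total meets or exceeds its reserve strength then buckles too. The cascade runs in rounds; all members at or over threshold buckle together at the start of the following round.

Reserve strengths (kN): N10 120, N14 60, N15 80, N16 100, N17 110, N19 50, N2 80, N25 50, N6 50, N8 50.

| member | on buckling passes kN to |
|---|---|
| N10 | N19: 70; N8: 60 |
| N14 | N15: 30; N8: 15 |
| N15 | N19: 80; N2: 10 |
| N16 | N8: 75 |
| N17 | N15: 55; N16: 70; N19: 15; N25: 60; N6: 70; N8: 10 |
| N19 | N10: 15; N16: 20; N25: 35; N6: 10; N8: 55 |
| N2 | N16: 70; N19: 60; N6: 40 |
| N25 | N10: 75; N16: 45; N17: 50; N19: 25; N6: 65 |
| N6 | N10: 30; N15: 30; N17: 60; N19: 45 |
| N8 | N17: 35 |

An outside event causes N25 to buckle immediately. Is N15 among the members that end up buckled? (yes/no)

yes

Round 1 — N25 buckles (initial).
  N10: +75 → 75 < 120
  N16: +45 → 45 < 100
  N17: +50 → 50 < 110
  N19: +25 → 25 < 50
  N6: +65 → 65 ≥ 50
Round 2 — N6 buckles.
  N10: +30 → 105 < 120
  N15: +30 → 30 < 80
  N17: +60 → 110 ≥ 110
  N19: +45 → 70 ≥ 50
Round 3 — N17, N19 buckle.
  N10: +15 → 120 ≥ 120
  N15: +55 → 85 ≥ 80
  N16: +70+20 → 135 ≥ 100
  N8: +10+55 → 65 ≥ 50
Round 4 — N10, N15, N16, N8 buckle.
  N2: +10 → 10 < 80
No further bucklings.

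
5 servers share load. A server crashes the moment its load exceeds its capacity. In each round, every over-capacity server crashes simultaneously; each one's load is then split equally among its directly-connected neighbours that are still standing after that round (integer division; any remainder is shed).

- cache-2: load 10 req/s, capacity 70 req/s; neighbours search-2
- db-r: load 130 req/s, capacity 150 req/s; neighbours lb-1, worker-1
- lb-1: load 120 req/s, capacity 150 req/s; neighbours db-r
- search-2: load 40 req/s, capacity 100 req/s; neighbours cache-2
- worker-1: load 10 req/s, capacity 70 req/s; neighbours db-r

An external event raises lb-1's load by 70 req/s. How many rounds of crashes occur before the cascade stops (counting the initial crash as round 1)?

3

Round 1 — lb-1 at 190 > 150. lb-1 crashes.
  lb-1 sheds 190 req/s to db-r: 190 each.
    db-r: 130+190 = 320 > 150
Round 2 — db-r crashes.
  db-r sheds 320 req/s to worker-1: 320 each.
    worker-1: 10+320 = 330 > 70
Round 3 — worker-1 crashes.
  worker-1 sheds 330 req/s: no online neighbours, lost.
No further crashes.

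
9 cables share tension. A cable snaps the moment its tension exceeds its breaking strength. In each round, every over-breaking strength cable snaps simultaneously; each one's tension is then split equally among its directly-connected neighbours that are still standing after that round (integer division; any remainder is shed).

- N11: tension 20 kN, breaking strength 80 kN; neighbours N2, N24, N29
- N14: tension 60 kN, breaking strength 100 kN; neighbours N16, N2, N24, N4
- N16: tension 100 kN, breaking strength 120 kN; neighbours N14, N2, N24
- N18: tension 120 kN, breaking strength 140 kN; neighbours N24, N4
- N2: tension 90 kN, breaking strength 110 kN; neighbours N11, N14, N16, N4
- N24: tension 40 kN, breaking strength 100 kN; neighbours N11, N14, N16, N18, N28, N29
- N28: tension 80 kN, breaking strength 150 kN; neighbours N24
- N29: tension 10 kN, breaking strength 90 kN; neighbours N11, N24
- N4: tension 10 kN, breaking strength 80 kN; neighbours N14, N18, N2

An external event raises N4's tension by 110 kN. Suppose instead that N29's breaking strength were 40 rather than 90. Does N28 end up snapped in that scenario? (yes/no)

no

With N29's breaking strength at 40:
Round 1 — N4 at 120 > 80. N4 snaps.
  N4 sheds 120 kN to N14, N18, N2: 40 each.
    N14: 60+40 = 100 ≤ 100
    N18: 120+40 = 160 > 140
    N2: 90+40 = 130 > 110
Round 2 — N18, N2 snap.
  N18 sheds 160 kN to N24: 160 each.
    N24: 40+160 = 200 > 100
  N2 sheds 130 kN to N11, N14, N16: 43 each (1 lost).
    N11: 20+43 = 63 ≤ 80
    N14: 100+43 = 143 > 100
    N16: 100+43 = 143 > 120
Round 3 — N14, N16, N24 snap.
  N14 sheds 143 kN: no online neighbours, lost.
  N16 sheds 143 kN: no online neighbours, lost.
  N24 sheds 200 kN to N11, N28, N29: 66 each (2 lost).
    N11: 63+66 = 129 > 80
    N28: 80+66 = 146 ≤ 150
    N29: 10+66 = 76 > 40
Round 4 — N11, N29 snap.
  N11 sheds 129 kN: no online neighbours, lost.
  N29 sheds 76 kN: no online neighbours, lost.
No further breaks.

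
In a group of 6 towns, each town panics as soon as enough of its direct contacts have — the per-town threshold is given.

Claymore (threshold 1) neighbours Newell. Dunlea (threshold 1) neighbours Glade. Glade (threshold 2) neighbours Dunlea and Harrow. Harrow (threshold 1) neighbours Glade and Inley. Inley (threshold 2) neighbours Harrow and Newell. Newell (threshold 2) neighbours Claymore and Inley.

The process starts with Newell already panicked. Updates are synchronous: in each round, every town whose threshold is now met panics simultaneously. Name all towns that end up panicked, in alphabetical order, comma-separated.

Claymore, Newell

Round 1 — Newell panics (initial).
Round 2 — checking thresholds:
  Claymore: 1 of 1 neighbours ≥ 1, panics.
  Inley: 1 of 2 neighbours < 2, not yet.
Round 3 — no new panics; cascade stops.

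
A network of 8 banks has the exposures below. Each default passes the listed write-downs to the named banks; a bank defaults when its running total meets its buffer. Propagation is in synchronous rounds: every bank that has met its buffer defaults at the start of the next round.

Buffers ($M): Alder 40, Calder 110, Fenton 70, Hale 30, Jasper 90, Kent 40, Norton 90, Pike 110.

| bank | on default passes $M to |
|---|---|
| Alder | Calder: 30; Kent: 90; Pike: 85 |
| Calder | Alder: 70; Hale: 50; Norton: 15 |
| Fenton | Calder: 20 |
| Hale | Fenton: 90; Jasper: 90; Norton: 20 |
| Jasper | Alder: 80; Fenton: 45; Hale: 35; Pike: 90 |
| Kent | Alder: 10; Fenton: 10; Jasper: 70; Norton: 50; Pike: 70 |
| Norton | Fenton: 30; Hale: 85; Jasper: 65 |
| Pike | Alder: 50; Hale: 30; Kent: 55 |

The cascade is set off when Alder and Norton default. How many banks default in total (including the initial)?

Round 1 — Alder, Norton default (initial).
  Calder: +30 → 30 < 110
  Fenton: +30 → 30 < 70
  Hale: +85 → 85 ≥ 30
  Jasper: +65 → 65 < 90
  Kent: +90 → 90 ≥ 40
  Pike: +85 → 85 < 110
Round 2 — Hale, Kent default.
  Fenton: +90+10 → 130 ≥ 70
  Jasper: +90+70 → 225 ≥ 90
  Pike: +70 → 155 ≥ 110
Round 3 — Fenton, Jasper, Pike default.
  Calder: +20 → 50 < 110
No further defaults.

7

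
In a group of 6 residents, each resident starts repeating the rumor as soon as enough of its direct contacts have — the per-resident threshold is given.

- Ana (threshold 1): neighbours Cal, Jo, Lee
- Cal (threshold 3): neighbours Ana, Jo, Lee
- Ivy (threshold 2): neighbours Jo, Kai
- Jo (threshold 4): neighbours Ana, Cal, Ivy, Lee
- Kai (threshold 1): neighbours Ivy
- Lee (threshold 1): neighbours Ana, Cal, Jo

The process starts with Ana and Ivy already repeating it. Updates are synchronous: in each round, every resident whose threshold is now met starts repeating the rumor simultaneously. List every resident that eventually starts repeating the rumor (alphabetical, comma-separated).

Round 1 — Ana, Ivy start repeating the rumor (initial).
Round 2 — checking thresholds:
  Cal: 1 of 3 neighbours < 3, not yet.
  Jo: 2 of 4 neighbours < 4, not yet.
  Kai: 1 of 1 neighbours ≥ 1, starts repeating the rumor.
  Lee: 1 of 3 neighbours ≥ 1, starts repeating the rumor.
Round 3 — no new spreads; cascade stops.

Ana, Ivy, Kai, Lee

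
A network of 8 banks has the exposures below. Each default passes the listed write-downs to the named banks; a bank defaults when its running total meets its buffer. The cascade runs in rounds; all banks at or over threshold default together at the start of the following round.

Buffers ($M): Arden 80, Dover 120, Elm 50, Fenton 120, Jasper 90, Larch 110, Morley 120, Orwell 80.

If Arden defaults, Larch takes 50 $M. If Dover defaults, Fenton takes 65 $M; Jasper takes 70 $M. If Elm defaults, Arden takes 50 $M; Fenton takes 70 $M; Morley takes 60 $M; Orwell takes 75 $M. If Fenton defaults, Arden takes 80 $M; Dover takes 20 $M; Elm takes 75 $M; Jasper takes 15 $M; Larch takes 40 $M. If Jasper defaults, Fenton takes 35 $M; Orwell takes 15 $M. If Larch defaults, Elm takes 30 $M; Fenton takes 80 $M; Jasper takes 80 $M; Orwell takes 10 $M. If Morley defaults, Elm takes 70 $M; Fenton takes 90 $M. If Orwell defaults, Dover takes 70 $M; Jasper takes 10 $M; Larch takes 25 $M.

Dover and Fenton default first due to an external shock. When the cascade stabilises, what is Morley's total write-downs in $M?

Round 1 — Dover, Fenton default (initial).
  Arden: +80 → 80 ≥ 80
  Elm: +75 → 75 ≥ 50
  Jasper: +70+15 → 85 < 90
  Larch: +40 → 40 < 110
Round 2 — Arden, Elm default.
  Larch: +50 → 90 < 110
  Morley: +60 → 60 < 120
  Orwell: +75 → 75 < 80
No further defaults.

60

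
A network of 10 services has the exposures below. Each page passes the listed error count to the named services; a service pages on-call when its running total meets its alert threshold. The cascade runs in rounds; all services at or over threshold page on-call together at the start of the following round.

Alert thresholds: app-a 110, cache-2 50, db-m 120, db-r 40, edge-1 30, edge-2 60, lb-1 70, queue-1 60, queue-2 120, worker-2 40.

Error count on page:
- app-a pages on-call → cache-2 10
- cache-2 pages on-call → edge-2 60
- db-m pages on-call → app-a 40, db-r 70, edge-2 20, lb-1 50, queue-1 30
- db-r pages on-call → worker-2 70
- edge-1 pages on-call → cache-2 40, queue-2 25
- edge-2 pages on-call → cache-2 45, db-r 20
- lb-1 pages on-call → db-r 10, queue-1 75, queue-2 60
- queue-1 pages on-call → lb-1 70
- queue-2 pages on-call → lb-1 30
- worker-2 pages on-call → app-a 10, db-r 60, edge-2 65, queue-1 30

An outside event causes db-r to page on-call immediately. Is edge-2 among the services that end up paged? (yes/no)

Round 1 — db-r pages on-call (initial).
  worker-2: +70 → 70 ≥ 40
Round 2 — worker-2 pages on-call.
  app-a: +10 → 10 < 110
  edge-2: +65 → 65 ≥ 60
  queue-1: +30 → 30 < 60
Round 3 — edge-2 pages on-call.
  cache-2: +45 → 45 < 50
No further pages.

yes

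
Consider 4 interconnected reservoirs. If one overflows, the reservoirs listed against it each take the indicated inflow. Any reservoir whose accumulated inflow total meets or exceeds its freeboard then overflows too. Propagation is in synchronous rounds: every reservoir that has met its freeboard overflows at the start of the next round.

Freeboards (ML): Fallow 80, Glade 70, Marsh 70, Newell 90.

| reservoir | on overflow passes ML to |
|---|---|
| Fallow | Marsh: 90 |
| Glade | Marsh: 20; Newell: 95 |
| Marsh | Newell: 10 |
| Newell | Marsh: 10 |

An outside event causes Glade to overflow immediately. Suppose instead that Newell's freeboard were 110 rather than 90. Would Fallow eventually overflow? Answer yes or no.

With Newell's freeboard at 110:
Round 1 — Glade overflows (initial).
  Marsh: +20 → 20 < 70
  Newell: +95 → 95 < 110
No further overflows.

no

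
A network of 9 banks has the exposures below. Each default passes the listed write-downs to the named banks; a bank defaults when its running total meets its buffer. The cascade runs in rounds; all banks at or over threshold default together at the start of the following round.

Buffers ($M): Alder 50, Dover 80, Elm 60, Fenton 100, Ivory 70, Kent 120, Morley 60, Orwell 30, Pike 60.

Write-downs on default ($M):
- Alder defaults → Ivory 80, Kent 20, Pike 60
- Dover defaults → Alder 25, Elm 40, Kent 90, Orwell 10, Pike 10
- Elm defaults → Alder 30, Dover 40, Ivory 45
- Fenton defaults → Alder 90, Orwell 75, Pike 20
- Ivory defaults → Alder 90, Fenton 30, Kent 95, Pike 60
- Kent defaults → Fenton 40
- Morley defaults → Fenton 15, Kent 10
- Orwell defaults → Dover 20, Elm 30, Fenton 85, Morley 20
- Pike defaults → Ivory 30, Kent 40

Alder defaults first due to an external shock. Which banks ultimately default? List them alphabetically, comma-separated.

Round 1 — Alder defaults (initial).
  Ivory: +80 → 80 ≥ 70
  Kent: +20 → 20 < 120
  Pike: +60 → 60 ≥ 60
Round 2 — Ivory, Pike default.
  Fenton: +30 → 30 < 100
  Kent: +95+40 → 155 ≥ 120
Round 3 — Kent defaults.
  Fenton: +40 → 70 < 100
No further defaults.

Alder, Ivory, Kent, Pike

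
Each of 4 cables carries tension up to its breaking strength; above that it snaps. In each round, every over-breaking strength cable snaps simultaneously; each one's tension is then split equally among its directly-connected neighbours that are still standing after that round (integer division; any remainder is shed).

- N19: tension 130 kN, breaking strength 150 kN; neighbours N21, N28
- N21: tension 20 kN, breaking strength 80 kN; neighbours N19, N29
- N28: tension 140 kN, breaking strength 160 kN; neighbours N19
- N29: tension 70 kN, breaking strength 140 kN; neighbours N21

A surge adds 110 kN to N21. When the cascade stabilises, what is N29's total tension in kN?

135

Round 1 — N21 at 130 > 80. N21 snaps.
  N21 sheds 130 kN to N19, N29: 65 each.
    N19: 130+65 = 195 > 150
    N29: 70+65 = 135 ≤ 140
Round 2 — N19 snaps.
  N19 sheds 195 kN to N28: 195 each.
    N28: 140+195 = 335 > 160
Round 3 — N28 snaps.
  N28 sheds 335 kN: no online neighbours, lost.
No further breaks.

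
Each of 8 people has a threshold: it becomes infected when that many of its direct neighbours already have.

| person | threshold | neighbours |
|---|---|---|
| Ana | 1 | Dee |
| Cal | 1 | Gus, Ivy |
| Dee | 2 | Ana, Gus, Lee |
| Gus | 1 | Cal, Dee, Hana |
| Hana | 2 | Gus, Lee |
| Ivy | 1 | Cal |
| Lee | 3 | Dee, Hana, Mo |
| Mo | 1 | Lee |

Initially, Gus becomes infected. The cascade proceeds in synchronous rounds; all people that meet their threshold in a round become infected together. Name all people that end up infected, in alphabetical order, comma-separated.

Cal, Gus, Ivy

Round 1 — Gus becomes infected (initial).
Round 2 — checking thresholds:
  Cal: 1 of 2 neighbours ≥ 1, becomes infected.
  Dee: 1 of 3 neighbours < 2, holds.
  Hana: 1 of 2 neighbours < 2, holds.
Round 3 — checking thresholds:
  Dee: 1 of 3 neighbours < 2, holds.
  Hana: 1 of 2 neighbours < 2, holds.
  Ivy: 1 of 1 neighbours ≥ 1, becomes infected.
Round 4 — no new infections; cascade stops.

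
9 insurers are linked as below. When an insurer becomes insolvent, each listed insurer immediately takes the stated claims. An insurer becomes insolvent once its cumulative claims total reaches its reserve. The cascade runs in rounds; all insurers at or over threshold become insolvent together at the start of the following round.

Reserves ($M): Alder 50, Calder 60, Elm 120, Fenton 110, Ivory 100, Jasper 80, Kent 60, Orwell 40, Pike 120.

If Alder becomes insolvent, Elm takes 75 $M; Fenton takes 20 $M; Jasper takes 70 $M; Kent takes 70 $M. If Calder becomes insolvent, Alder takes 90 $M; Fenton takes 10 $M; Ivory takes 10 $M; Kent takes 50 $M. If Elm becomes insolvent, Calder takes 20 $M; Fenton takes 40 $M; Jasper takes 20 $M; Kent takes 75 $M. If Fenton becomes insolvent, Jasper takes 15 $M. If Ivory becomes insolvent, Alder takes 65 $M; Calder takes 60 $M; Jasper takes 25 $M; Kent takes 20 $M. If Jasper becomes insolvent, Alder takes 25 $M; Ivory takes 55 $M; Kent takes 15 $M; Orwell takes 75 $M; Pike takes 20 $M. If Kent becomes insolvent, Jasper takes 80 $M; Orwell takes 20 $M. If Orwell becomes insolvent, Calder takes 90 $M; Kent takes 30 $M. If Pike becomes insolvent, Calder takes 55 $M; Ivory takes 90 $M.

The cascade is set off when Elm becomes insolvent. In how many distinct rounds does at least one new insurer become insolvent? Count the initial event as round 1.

Round 1 — Elm becomes insolvent (initial).
  Calder: +20 → 20 < 60
  Fenton: +40 → 40 < 110
  Jasper: +20 → 20 < 80
  Kent: +75 → 75 ≥ 60
Round 2 — Kent becomes insolvent.
  Jasper: +80 → 100 ≥ 80
  Orwell: +20 → 20 < 40
Round 3 — Jasper becomes insolvent.
  Alder: +25 → 25 < 50
  Ivory: +55 → 55 < 100
  Orwell: +75 → 95 ≥ 40
  Pike: +20 → 20 < 120
Round 4 — Orwell becomes insolvent.
  Calder: +90 → 110 ≥ 60
Round 5 — Calder becomes insolvent.
  Alder: +90 → 115 ≥ 50
  Fenton: +10 → 50 < 110
  Ivory: +10 → 65 < 100
Round 6 — Alder becomes insolvent.
  Fenton: +20 → 70 < 110
No further insolvencies.

6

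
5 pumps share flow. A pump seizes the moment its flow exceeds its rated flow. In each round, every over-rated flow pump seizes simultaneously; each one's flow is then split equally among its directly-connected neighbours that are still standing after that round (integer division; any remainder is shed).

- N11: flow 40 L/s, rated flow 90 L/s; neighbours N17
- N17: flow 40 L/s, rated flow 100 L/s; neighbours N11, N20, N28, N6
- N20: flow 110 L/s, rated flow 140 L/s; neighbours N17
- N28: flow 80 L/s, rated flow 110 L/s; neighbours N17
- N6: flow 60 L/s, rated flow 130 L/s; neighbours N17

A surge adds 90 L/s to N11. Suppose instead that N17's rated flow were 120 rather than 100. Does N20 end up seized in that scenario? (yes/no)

With N17's rated flow at 120:
Round 1 — N11 at 130 > 90. N11 seizes.
  N11 sheds 130 L/s to N17: 130 each.
    N17: 40+130 = 170 > 120
Round 2 — N17 seizes.
  N17 sheds 170 L/s to N20, N28, N6: 56 each (2 lost).
    N20: 110+56 = 166 > 140
    N28: 80+56 = 136 > 110
    N6: 60+56 = 116 ≤ 130
Round 3 — N20, N28 seize.
  N20 sheds 166 L/s: no online neighbours, lost.
  N28 sheds 136 L/s: no online neighbours, lost.
No further seizures.

yes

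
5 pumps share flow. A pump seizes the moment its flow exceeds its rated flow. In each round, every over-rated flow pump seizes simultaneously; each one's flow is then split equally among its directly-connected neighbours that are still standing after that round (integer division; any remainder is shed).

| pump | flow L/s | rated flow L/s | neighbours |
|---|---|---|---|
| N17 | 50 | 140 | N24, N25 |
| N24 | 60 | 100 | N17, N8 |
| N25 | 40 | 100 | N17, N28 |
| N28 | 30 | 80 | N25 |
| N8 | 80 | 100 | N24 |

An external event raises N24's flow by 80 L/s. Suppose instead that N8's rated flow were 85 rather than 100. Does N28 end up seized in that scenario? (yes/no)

no

With N8's rated flow at 85:
Round 1 — N24 at 140 > 100. N24 seizes.
  N24 sheds 140 L/s to N17, N8: 70 each.
    N17: 50+70 = 120 ≤ 140
    N8: 80+70 = 150 > 85
Round 2 — N8 seizes.
  N8 sheds 150 L/s: no online neighbours, lost.
No further seizures.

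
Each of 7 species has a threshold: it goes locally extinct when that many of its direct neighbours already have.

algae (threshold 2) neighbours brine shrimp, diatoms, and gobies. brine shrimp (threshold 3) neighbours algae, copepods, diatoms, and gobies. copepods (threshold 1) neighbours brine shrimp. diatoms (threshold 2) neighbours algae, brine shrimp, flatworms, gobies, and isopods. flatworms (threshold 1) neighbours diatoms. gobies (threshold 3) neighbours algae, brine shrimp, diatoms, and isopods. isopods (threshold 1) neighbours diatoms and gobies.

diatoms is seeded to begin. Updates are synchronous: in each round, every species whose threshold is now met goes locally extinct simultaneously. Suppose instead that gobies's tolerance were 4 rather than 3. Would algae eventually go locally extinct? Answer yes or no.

no

With gobies's tolerance at 4:
Round 1 — diatoms goes locally extinct (initial).
Round 2 — checking thresholds:
  algae: 1 of 3 neighbours < 2, below threshold.
  brine shrimp: 1 of 4 neighbours < 3, below threshold.
  flatworms: 1 of 1 neighbours ≥ 1, goes locally extinct.
  gobies: 1 of 4 neighbours < 4, below threshold.
  isopods: 1 of 2 neighbours ≥ 1, goes locally extinct.
Round 3 — no new extinctions; cascade stops.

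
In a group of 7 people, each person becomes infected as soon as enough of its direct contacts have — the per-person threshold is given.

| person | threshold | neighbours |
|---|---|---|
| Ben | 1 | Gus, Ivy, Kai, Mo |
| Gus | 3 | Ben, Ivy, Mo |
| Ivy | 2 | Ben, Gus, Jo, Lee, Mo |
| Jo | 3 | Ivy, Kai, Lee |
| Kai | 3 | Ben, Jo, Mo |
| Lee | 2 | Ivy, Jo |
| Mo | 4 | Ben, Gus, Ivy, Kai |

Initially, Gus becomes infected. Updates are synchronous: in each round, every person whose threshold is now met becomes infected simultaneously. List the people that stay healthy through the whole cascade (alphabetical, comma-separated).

Jo, Kai, Lee, Mo

Round 1 — Gus becomes infected (initial).
Round 2 — checking thresholds:
  Ben: 1 of 4 neighbours ≥ 1, becomes infected.
  Ivy: 1 of 5 neighbours < 2, not yet.
  Mo: 1 of 4 neighbours < 4, not yet.
Round 3 — checking thresholds:
  Ivy: 2 of 5 neighbours ≥ 2, becomes infected.
  Kai: 1 of 3 neighbours < 3, not yet.
  Mo: 2 of 4 neighbours < 4, not yet.
Round 4 — no new infections; cascade stops.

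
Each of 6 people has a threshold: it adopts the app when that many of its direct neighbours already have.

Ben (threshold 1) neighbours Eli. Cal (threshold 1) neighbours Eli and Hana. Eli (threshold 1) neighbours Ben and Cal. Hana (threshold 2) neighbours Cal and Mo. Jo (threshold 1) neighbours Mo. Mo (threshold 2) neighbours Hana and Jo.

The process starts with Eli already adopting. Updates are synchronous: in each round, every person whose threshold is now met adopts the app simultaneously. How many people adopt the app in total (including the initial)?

3

Round 1 — Eli adopts the app (initial).
Round 2 — checking thresholds:
  Ben: 1 of 1 neighbours ≥ 1, adopts the app.
  Cal: 1 of 2 neighbours ≥ 1, adopts the app.
Round 3 — no new adoptions; cascade stops.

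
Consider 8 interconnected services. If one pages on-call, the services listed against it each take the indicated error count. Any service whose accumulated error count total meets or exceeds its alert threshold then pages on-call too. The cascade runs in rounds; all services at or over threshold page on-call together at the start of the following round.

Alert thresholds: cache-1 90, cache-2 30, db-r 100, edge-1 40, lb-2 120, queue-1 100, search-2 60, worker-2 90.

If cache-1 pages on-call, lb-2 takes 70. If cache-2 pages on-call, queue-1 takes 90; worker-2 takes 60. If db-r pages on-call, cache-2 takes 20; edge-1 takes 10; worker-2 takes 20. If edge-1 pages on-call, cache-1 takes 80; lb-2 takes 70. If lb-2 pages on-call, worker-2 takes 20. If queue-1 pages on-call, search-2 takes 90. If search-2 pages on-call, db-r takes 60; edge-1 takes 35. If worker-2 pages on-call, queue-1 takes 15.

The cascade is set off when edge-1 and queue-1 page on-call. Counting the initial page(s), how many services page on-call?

3

Round 1 — edge-1, queue-1 page on-call (initial).
  cache-1: +80 → 80 < 90
  lb-2: +70 → 70 < 120
  search-2: +90 → 90 ≥ 60
Round 2 — search-2 pages on-call.
  db-r: +60 → 60 < 100
No further pages.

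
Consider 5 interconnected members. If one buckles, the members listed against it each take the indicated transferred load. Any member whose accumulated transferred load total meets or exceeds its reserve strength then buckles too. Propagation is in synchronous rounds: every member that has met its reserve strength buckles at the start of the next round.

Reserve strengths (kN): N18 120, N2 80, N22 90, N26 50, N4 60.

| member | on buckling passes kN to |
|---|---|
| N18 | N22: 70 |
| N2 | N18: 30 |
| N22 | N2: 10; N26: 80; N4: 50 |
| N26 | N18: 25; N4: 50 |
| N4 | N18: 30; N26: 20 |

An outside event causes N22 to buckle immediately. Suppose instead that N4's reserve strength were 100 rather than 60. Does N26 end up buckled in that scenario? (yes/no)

yes

With N4's reserve strength at 100:
Round 1 — N22 buckles (initial).
  N2: +10 → 10 < 80
  N26: +80 → 80 ≥ 50
  N4: +50 → 50 < 100
Round 2 — N26 buckles.
  N18: +25 → 25 < 120
  N4: +50 → 100 ≥ 100
Round 3 — N4 buckles.
  N18: +30 → 55 < 120
No further bucklings.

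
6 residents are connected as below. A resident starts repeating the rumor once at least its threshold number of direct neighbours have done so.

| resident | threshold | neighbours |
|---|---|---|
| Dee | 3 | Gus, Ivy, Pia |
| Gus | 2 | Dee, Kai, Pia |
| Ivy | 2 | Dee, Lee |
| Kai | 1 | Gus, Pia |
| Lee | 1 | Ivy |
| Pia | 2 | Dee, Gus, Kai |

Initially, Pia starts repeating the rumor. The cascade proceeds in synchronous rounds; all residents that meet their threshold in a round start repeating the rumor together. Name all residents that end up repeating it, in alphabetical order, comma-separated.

Gus, Kai, Pia

Round 1 — Pia starts repeating the rumor (initial).
Round 2 — checking thresholds:
  Dee: 1 of 3 neighbours < 3, not yet.
  Gus: 1 of 3 neighbours < 2, not yet.
  Kai: 1 of 2 neighbours ≥ 1, starts repeating the rumor.
Round 3 — checking thresholds:
  Dee: 1 of 3 neighbours < 3, not yet.
  Gus: 2 of 3 neighbours ≥ 2, starts repeating the rumor.
Round 4 — no new spreads; cascade stops.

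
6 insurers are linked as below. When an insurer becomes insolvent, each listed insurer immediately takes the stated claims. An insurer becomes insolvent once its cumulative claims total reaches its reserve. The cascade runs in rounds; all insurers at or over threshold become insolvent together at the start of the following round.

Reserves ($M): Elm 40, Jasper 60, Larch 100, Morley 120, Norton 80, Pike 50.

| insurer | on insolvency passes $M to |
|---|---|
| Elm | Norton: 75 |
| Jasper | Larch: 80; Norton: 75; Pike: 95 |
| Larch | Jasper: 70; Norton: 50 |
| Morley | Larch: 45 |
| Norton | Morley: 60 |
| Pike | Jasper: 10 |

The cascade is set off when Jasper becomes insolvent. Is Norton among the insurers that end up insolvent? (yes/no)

no

Round 1 — Jasper becomes insolvent (initial).
  Larch: +80 → 80 < 100
  Norton: +75 → 75 < 80
  Pike: +95 → 95 ≥ 50
Round 2 — Pike becomes insolvent.
No further insolvencies.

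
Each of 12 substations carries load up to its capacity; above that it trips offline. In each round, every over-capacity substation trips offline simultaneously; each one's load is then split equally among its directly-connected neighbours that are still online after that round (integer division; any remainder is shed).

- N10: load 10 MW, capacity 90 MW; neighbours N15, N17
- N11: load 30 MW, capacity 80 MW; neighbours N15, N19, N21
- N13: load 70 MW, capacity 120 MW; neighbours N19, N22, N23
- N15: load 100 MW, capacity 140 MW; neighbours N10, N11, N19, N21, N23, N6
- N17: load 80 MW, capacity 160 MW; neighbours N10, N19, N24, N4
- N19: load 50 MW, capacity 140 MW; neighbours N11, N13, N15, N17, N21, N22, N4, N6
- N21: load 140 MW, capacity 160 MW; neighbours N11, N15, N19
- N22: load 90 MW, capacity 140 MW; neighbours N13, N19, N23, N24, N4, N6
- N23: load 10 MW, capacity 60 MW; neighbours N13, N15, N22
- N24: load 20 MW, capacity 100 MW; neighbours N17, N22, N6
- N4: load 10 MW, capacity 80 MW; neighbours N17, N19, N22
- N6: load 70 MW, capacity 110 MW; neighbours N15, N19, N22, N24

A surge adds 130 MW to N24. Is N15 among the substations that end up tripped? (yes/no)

Round 1 — N24 at 150 > 100. N24 trips offline.
  N24 sheds 150 MW to N17, N22, N6: 50 each.
    N17: 80+50 = 130 ≤ 160
    N22: 90+50 = 140 ≤ 140
    N6: 70+50 = 120 > 110
Round 2 — N6 trips offline.
  N6 sheds 120 MW to N15, N19, N22: 40 each.
    N15: 100+40 = 140 ≤ 140
    N19: 50+40 = 90 ≤ 140
    N22: 140+40 = 180 > 140
Round 3 — N22 trips offline.
  N22 sheds 180 MW to N13, N19, N23, N4: 45 each.
    N13: 70+45 = 115 ≤ 120
    N19: 90+45 = 135 ≤ 140
    N23: 10+45 = 55 ≤ 60
    N4: 10+45 = 55 ≤ 80
No further trips.

no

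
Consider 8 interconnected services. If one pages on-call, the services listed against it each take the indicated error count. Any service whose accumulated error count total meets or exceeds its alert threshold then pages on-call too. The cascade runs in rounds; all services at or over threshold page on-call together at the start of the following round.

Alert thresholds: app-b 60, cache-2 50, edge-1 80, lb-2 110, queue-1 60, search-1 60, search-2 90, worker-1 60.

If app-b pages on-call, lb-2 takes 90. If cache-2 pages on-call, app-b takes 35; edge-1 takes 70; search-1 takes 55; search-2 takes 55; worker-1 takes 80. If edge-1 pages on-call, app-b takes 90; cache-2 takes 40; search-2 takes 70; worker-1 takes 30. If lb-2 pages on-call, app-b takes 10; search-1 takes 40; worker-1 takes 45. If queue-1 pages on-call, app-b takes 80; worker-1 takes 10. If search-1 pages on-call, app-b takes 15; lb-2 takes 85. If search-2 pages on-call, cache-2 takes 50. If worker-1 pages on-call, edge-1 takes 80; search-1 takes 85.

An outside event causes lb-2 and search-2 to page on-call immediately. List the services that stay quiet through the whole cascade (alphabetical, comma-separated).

Round 1 — lb-2, search-2 page on-call (initial).
  app-b: +10 → 10 < 60
  cache-2: +50 → 50 ≥ 50
  search-1: +40 → 40 < 60
  worker-1: +45 → 45 < 60
Round 2 — cache-2 pages on-call.
  app-b: +35 → 45 < 60
  edge-1: +70 → 70 < 80
  search-1: +55 → 95 ≥ 60
  worker-1: +80 → 125 ≥ 60
Round 3 — search-1, worker-1 page on-call.
  app-b: +15 → 60 ≥ 60
  edge-1: +80 → 150 ≥ 80
Round 4 — app-b, edge-1 page on-call.
No further pages.

queue-1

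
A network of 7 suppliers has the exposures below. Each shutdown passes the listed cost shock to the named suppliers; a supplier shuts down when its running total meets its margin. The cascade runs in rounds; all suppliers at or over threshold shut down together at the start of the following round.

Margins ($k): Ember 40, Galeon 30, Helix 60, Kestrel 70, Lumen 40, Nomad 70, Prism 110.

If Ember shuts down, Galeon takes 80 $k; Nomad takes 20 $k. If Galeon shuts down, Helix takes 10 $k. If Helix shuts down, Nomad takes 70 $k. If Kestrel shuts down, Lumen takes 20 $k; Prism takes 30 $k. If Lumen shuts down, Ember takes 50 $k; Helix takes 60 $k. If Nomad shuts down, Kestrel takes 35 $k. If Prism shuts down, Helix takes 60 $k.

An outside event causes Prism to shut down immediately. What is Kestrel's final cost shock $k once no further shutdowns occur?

35

Round 1 — Prism shuts down (initial).
  Helix: +60 → 60 ≥ 60
Round 2 — Helix shuts down.
  Nomad: +70 → 70 ≥ 70
Round 3 — Nomad shuts down.
  Kestrel: +35 → 35 < 70
No further shutdowns.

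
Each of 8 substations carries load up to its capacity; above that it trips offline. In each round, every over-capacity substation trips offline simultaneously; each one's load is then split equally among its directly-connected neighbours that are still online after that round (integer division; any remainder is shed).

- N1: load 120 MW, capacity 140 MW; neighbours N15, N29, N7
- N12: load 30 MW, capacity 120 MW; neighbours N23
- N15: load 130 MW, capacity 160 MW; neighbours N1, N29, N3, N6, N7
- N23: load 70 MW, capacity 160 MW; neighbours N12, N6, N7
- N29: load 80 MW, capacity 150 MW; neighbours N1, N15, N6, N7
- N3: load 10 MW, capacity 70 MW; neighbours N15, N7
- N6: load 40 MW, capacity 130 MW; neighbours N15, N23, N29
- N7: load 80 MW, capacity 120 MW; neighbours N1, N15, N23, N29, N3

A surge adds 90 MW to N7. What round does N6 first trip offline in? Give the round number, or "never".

Round 1 — N7 at 170 > 120. N7 trips offline.
  N7 sheds 170 MW to N1, N15, N23, N29, N3: 34 each.
    N1: 120+34 = 154 > 140
    N15: 130+34 = 164 > 160
    N23: 70+34 = 104 ≤ 160
    N29: 80+34 = 114 ≤ 150
    N3: 10+34 = 44 ≤ 70
Round 2 — N1, N15 trip offline.
  N1 sheds 154 MW to N29: 154 each.
    N29: 114+154 = 268 > 150
  N15 sheds 164 MW to N29, N3, N6: 54 each (2 lost).
    N29: 268+54 = 322 > 150
    N3: 44+54 = 98 > 70
    N6: 40+54 = 94 ≤ 130
Round 3 — N29, N3 trip offline.
  N29 sheds 322 MW to N6: 322 each.
    N6: 94+322 = 416 > 130
  N3 sheds 98 MW: no online neighbours, lost.
Round 4 — N6 trips offline.
  N6 sheds 416 MW to N23: 416 each.
    N23: 104+416 = 520 > 160
Round 5 — N23 trips offline.
  N23 sheds 520 MW to N12: 520 each.
    N12: 30+520 = 550 > 120
Round 6 — N12 trips offline.
  N12 sheds 550 MW: no online neighbours, lost.
No further trips.

4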